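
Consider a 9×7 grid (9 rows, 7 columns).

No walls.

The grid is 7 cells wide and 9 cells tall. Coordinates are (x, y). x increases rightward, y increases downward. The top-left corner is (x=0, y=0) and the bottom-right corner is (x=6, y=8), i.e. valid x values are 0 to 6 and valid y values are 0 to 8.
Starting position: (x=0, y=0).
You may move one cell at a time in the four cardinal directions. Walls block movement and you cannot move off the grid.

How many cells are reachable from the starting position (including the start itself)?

Answer: Reachable cells: 63

Derivation:
BFS flood-fill from (x=0, y=0):
  Distance 0: (x=0, y=0)
  Distance 1: (x=1, y=0), (x=0, y=1)
  Distance 2: (x=2, y=0), (x=1, y=1), (x=0, y=2)
  Distance 3: (x=3, y=0), (x=2, y=1), (x=1, y=2), (x=0, y=3)
  Distance 4: (x=4, y=0), (x=3, y=1), (x=2, y=2), (x=1, y=3), (x=0, y=4)
  Distance 5: (x=5, y=0), (x=4, y=1), (x=3, y=2), (x=2, y=3), (x=1, y=4), (x=0, y=5)
  Distance 6: (x=6, y=0), (x=5, y=1), (x=4, y=2), (x=3, y=3), (x=2, y=4), (x=1, y=5), (x=0, y=6)
  Distance 7: (x=6, y=1), (x=5, y=2), (x=4, y=3), (x=3, y=4), (x=2, y=5), (x=1, y=6), (x=0, y=7)
  Distance 8: (x=6, y=2), (x=5, y=3), (x=4, y=4), (x=3, y=5), (x=2, y=6), (x=1, y=7), (x=0, y=8)
  Distance 9: (x=6, y=3), (x=5, y=4), (x=4, y=5), (x=3, y=6), (x=2, y=7), (x=1, y=8)
  Distance 10: (x=6, y=4), (x=5, y=5), (x=4, y=6), (x=3, y=7), (x=2, y=8)
  Distance 11: (x=6, y=5), (x=5, y=6), (x=4, y=7), (x=3, y=8)
  Distance 12: (x=6, y=6), (x=5, y=7), (x=4, y=8)
  Distance 13: (x=6, y=7), (x=5, y=8)
  Distance 14: (x=6, y=8)
Total reachable: 63 (grid has 63 open cells total)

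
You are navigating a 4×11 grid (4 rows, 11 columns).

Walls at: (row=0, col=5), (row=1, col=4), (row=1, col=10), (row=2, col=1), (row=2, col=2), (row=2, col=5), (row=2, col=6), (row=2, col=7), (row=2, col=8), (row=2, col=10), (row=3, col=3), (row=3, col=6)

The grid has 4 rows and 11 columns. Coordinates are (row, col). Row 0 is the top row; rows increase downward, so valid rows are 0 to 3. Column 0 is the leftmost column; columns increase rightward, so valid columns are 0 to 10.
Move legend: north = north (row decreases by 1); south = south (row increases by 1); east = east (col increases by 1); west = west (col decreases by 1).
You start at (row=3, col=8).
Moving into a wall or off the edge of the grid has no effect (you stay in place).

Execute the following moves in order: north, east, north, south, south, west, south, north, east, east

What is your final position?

Start: (row=3, col=8)
  north (north): blocked, stay at (row=3, col=8)
  east (east): (row=3, col=8) -> (row=3, col=9)
  north (north): (row=3, col=9) -> (row=2, col=9)
  south (south): (row=2, col=9) -> (row=3, col=9)
  south (south): blocked, stay at (row=3, col=9)
  west (west): (row=3, col=9) -> (row=3, col=8)
  south (south): blocked, stay at (row=3, col=8)
  north (north): blocked, stay at (row=3, col=8)
  east (east): (row=3, col=8) -> (row=3, col=9)
  east (east): (row=3, col=9) -> (row=3, col=10)
Final: (row=3, col=10)

Answer: Final position: (row=3, col=10)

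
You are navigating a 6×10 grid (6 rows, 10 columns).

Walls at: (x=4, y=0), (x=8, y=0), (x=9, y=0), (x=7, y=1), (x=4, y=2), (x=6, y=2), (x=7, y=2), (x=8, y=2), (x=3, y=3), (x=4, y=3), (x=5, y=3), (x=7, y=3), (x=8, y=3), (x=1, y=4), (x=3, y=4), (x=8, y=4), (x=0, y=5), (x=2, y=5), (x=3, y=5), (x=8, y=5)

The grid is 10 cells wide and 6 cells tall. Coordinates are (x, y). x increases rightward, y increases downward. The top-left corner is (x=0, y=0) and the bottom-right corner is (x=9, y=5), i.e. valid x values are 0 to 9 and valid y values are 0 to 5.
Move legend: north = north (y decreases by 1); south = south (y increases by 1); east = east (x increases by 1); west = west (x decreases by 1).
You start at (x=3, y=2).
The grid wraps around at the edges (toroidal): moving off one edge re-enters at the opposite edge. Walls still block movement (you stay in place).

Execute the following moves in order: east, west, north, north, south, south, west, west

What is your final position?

Answer: Final position: (x=0, y=2)

Derivation:
Start: (x=3, y=2)
  east (east): blocked, stay at (x=3, y=2)
  west (west): (x=3, y=2) -> (x=2, y=2)
  north (north): (x=2, y=2) -> (x=2, y=1)
  north (north): (x=2, y=1) -> (x=2, y=0)
  south (south): (x=2, y=0) -> (x=2, y=1)
  south (south): (x=2, y=1) -> (x=2, y=2)
  west (west): (x=2, y=2) -> (x=1, y=2)
  west (west): (x=1, y=2) -> (x=0, y=2)
Final: (x=0, y=2)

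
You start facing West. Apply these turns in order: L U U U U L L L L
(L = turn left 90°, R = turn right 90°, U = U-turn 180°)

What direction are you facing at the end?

Answer: Final heading: South

Derivation:
Start: West
  L (left (90° counter-clockwise)) -> South
  U (U-turn (180°)) -> North
  U (U-turn (180°)) -> South
  U (U-turn (180°)) -> North
  U (U-turn (180°)) -> South
  L (left (90° counter-clockwise)) -> East
  L (left (90° counter-clockwise)) -> North
  L (left (90° counter-clockwise)) -> West
  L (left (90° counter-clockwise)) -> South
Final: South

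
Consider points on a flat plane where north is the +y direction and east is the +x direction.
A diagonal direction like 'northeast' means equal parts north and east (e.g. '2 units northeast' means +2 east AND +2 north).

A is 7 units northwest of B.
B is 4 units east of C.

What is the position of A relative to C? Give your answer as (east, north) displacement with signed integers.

Answer: A is at (east=-3, north=7) relative to C.

Derivation:
Place C at the origin (east=0, north=0).
  B is 4 units east of C: delta (east=+4, north=+0); B at (east=4, north=0).
  A is 7 units northwest of B: delta (east=-7, north=+7); A at (east=-3, north=7).
Therefore A relative to C: (east=-3, north=7).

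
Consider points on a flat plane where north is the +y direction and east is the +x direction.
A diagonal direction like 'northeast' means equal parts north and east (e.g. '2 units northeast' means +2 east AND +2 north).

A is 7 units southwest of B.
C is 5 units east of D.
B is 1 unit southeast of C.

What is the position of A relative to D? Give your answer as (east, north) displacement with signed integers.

Answer: A is at (east=-1, north=-8) relative to D.

Derivation:
Place D at the origin (east=0, north=0).
  C is 5 units east of D: delta (east=+5, north=+0); C at (east=5, north=0).
  B is 1 unit southeast of C: delta (east=+1, north=-1); B at (east=6, north=-1).
  A is 7 units southwest of B: delta (east=-7, north=-7); A at (east=-1, north=-8).
Therefore A relative to D: (east=-1, north=-8).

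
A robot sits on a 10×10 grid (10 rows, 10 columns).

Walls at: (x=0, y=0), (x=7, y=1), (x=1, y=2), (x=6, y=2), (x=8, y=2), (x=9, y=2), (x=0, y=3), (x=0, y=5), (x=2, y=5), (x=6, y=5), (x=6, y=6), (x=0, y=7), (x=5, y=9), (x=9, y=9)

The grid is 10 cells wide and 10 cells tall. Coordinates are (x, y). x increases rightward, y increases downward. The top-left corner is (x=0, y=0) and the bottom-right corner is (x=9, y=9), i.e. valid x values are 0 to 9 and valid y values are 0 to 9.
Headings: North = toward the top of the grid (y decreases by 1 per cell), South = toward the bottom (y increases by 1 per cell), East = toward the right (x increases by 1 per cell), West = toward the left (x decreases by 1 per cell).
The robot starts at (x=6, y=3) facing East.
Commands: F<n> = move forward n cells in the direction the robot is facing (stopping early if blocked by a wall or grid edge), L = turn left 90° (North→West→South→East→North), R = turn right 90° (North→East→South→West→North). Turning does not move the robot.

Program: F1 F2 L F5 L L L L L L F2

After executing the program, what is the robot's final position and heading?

Answer: Final position: (x=9, y=5), facing South

Derivation:
Start: (x=6, y=3), facing East
  F1: move forward 1, now at (x=7, y=3)
  F2: move forward 2, now at (x=9, y=3)
  L: turn left, now facing North
  F5: move forward 0/5 (blocked), now at (x=9, y=3)
  L: turn left, now facing West
  L: turn left, now facing South
  L: turn left, now facing East
  L: turn left, now facing North
  L: turn left, now facing West
  L: turn left, now facing South
  F2: move forward 2, now at (x=9, y=5)
Final: (x=9, y=5), facing South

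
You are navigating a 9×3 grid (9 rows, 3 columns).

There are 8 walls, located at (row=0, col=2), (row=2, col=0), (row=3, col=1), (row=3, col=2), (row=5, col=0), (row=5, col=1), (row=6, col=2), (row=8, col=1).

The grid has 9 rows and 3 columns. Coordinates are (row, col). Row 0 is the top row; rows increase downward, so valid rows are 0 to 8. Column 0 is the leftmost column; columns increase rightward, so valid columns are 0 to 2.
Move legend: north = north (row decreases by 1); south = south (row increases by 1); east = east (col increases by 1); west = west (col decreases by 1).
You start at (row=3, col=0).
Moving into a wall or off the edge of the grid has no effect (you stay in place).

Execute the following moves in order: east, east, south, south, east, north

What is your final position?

Start: (row=3, col=0)
  east (east): blocked, stay at (row=3, col=0)
  east (east): blocked, stay at (row=3, col=0)
  south (south): (row=3, col=0) -> (row=4, col=0)
  south (south): blocked, stay at (row=4, col=0)
  east (east): (row=4, col=0) -> (row=4, col=1)
  north (north): blocked, stay at (row=4, col=1)
Final: (row=4, col=1)

Answer: Final position: (row=4, col=1)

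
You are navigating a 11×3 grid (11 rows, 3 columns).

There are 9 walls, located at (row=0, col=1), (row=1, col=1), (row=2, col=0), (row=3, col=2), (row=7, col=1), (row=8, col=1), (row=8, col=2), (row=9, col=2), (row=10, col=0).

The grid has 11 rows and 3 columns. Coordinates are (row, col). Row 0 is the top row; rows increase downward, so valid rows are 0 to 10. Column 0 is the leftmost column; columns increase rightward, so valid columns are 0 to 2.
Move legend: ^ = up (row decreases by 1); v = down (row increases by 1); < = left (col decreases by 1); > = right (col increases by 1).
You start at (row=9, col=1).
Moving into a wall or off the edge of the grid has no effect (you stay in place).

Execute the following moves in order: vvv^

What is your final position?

Start: (row=9, col=1)
  v (down): (row=9, col=1) -> (row=10, col=1)
  v (down): blocked, stay at (row=10, col=1)
  v (down): blocked, stay at (row=10, col=1)
  ^ (up): (row=10, col=1) -> (row=9, col=1)
Final: (row=9, col=1)

Answer: Final position: (row=9, col=1)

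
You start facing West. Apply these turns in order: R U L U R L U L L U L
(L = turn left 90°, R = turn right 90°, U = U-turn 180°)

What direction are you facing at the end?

Answer: Final heading: North

Derivation:
Start: West
  R (right (90° clockwise)) -> North
  U (U-turn (180°)) -> South
  L (left (90° counter-clockwise)) -> East
  U (U-turn (180°)) -> West
  R (right (90° clockwise)) -> North
  L (left (90° counter-clockwise)) -> West
  U (U-turn (180°)) -> East
  L (left (90° counter-clockwise)) -> North
  L (left (90° counter-clockwise)) -> West
  U (U-turn (180°)) -> East
  L (left (90° counter-clockwise)) -> North
Final: North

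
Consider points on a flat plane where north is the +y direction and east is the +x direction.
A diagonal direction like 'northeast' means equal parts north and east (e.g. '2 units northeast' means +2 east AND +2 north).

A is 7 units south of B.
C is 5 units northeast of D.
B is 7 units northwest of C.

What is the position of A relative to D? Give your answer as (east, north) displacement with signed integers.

Place D at the origin (east=0, north=0).
  C is 5 units northeast of D: delta (east=+5, north=+5); C at (east=5, north=5).
  B is 7 units northwest of C: delta (east=-7, north=+7); B at (east=-2, north=12).
  A is 7 units south of B: delta (east=+0, north=-7); A at (east=-2, north=5).
Therefore A relative to D: (east=-2, north=5).

Answer: A is at (east=-2, north=5) relative to D.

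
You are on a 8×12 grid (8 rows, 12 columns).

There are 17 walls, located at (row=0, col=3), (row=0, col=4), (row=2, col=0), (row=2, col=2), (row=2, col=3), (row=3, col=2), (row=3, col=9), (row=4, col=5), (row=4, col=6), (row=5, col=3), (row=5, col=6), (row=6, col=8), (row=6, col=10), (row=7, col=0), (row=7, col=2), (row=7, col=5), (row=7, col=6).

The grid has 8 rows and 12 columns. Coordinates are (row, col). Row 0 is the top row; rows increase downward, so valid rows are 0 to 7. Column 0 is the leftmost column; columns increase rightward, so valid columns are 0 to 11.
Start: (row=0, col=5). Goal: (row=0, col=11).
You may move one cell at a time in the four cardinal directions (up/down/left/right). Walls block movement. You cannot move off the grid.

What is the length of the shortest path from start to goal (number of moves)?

BFS from (row=0, col=5) until reaching (row=0, col=11):
  Distance 0: (row=0, col=5)
  Distance 1: (row=0, col=6), (row=1, col=5)
  Distance 2: (row=0, col=7), (row=1, col=4), (row=1, col=6), (row=2, col=5)
  Distance 3: (row=0, col=8), (row=1, col=3), (row=1, col=7), (row=2, col=4), (row=2, col=6), (row=3, col=5)
  Distance 4: (row=0, col=9), (row=1, col=2), (row=1, col=8), (row=2, col=7), (row=3, col=4), (row=3, col=6)
  Distance 5: (row=0, col=2), (row=0, col=10), (row=1, col=1), (row=1, col=9), (row=2, col=8), (row=3, col=3), (row=3, col=7), (row=4, col=4)
  Distance 6: (row=0, col=1), (row=0, col=11), (row=1, col=0), (row=1, col=10), (row=2, col=1), (row=2, col=9), (row=3, col=8), (row=4, col=3), (row=4, col=7), (row=5, col=4)  <- goal reached here
One shortest path (6 moves): (row=0, col=5) -> (row=0, col=6) -> (row=0, col=7) -> (row=0, col=8) -> (row=0, col=9) -> (row=0, col=10) -> (row=0, col=11)

Answer: Shortest path length: 6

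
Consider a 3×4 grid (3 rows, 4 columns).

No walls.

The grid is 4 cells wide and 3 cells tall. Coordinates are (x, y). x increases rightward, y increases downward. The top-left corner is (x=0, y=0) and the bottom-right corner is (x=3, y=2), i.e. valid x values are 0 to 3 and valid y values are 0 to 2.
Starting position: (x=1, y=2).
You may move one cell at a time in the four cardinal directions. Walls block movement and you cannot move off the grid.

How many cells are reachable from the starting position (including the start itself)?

Answer: Reachable cells: 12

Derivation:
BFS flood-fill from (x=1, y=2):
  Distance 0: (x=1, y=2)
  Distance 1: (x=1, y=1), (x=0, y=2), (x=2, y=2)
  Distance 2: (x=1, y=0), (x=0, y=1), (x=2, y=1), (x=3, y=2)
  Distance 3: (x=0, y=0), (x=2, y=0), (x=3, y=1)
  Distance 4: (x=3, y=0)
Total reachable: 12 (grid has 12 open cells total)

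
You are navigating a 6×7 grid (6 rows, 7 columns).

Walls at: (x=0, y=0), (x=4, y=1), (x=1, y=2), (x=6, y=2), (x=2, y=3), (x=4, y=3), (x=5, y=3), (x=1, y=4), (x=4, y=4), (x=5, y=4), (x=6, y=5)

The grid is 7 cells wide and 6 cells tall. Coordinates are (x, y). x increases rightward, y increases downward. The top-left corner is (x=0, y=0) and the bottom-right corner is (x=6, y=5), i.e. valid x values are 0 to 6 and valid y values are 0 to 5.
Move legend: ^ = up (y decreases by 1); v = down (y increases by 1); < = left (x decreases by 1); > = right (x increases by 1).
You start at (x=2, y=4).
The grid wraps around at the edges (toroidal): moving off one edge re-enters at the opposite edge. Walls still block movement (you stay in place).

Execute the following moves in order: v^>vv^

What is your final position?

Start: (x=2, y=4)
  v (down): (x=2, y=4) -> (x=2, y=5)
  ^ (up): (x=2, y=5) -> (x=2, y=4)
  > (right): (x=2, y=4) -> (x=3, y=4)
  v (down): (x=3, y=4) -> (x=3, y=5)
  v (down): (x=3, y=5) -> (x=3, y=0)
  ^ (up): (x=3, y=0) -> (x=3, y=5)
Final: (x=3, y=5)

Answer: Final position: (x=3, y=5)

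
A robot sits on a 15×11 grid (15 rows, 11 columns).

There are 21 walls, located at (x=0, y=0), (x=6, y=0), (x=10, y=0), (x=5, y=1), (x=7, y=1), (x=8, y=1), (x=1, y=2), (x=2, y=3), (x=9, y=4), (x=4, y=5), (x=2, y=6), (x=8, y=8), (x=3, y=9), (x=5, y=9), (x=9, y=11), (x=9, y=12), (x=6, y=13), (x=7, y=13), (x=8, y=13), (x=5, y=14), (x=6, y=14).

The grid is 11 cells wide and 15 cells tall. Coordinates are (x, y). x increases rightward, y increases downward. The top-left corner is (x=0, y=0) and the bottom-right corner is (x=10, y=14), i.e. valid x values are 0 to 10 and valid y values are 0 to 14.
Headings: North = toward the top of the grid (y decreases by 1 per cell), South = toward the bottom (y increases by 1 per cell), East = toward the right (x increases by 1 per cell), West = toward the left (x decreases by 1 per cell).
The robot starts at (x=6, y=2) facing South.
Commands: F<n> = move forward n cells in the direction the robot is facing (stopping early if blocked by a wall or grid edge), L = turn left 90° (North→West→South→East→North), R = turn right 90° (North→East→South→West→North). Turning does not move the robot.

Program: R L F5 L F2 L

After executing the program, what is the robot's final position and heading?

Start: (x=6, y=2), facing South
  R: turn right, now facing West
  L: turn left, now facing South
  F5: move forward 5, now at (x=6, y=7)
  L: turn left, now facing East
  F2: move forward 2, now at (x=8, y=7)
  L: turn left, now facing North
Final: (x=8, y=7), facing North

Answer: Final position: (x=8, y=7), facing North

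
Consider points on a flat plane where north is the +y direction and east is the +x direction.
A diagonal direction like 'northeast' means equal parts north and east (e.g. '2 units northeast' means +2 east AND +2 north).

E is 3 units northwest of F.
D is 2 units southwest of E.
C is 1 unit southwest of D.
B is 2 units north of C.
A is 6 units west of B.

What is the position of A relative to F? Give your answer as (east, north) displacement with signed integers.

Place F at the origin (east=0, north=0).
  E is 3 units northwest of F: delta (east=-3, north=+3); E at (east=-3, north=3).
  D is 2 units southwest of E: delta (east=-2, north=-2); D at (east=-5, north=1).
  C is 1 unit southwest of D: delta (east=-1, north=-1); C at (east=-6, north=0).
  B is 2 units north of C: delta (east=+0, north=+2); B at (east=-6, north=2).
  A is 6 units west of B: delta (east=-6, north=+0); A at (east=-12, north=2).
Therefore A relative to F: (east=-12, north=2).

Answer: A is at (east=-12, north=2) relative to F.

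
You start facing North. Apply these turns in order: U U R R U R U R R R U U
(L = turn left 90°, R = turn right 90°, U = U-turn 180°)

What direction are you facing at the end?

Start: North
  U (U-turn (180°)) -> South
  U (U-turn (180°)) -> North
  R (right (90° clockwise)) -> East
  R (right (90° clockwise)) -> South
  U (U-turn (180°)) -> North
  R (right (90° clockwise)) -> East
  U (U-turn (180°)) -> West
  R (right (90° clockwise)) -> North
  R (right (90° clockwise)) -> East
  R (right (90° clockwise)) -> South
  U (U-turn (180°)) -> North
  U (U-turn (180°)) -> South
Final: South

Answer: Final heading: South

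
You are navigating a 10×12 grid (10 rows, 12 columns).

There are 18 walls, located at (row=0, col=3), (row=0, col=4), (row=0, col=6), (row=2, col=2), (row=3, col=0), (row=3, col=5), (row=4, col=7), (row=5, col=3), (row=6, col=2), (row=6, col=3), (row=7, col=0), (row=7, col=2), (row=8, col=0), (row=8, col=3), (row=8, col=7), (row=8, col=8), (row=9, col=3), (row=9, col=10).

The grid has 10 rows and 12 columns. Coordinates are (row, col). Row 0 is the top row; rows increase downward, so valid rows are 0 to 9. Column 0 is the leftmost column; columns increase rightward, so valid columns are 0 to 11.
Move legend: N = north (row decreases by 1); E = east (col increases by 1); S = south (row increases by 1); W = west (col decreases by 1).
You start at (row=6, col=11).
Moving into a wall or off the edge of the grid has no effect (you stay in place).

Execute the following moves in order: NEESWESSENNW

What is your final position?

Start: (row=6, col=11)
  N (north): (row=6, col=11) -> (row=5, col=11)
  E (east): blocked, stay at (row=5, col=11)
  E (east): blocked, stay at (row=5, col=11)
  S (south): (row=5, col=11) -> (row=6, col=11)
  W (west): (row=6, col=11) -> (row=6, col=10)
  E (east): (row=6, col=10) -> (row=6, col=11)
  S (south): (row=6, col=11) -> (row=7, col=11)
  S (south): (row=7, col=11) -> (row=8, col=11)
  E (east): blocked, stay at (row=8, col=11)
  N (north): (row=8, col=11) -> (row=7, col=11)
  N (north): (row=7, col=11) -> (row=6, col=11)
  W (west): (row=6, col=11) -> (row=6, col=10)
Final: (row=6, col=10)

Answer: Final position: (row=6, col=10)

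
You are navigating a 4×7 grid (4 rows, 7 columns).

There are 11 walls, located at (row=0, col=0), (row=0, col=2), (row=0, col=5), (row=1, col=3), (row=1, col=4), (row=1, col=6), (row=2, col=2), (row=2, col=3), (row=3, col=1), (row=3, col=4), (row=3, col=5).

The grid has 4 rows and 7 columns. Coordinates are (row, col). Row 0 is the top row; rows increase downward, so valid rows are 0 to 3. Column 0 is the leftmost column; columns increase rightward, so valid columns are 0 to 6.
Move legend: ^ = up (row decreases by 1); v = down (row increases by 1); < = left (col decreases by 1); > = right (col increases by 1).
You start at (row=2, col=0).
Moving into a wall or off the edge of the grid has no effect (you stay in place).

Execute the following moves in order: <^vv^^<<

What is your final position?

Start: (row=2, col=0)
  < (left): blocked, stay at (row=2, col=0)
  ^ (up): (row=2, col=0) -> (row=1, col=0)
  v (down): (row=1, col=0) -> (row=2, col=0)
  v (down): (row=2, col=0) -> (row=3, col=0)
  ^ (up): (row=3, col=0) -> (row=2, col=0)
  ^ (up): (row=2, col=0) -> (row=1, col=0)
  < (left): blocked, stay at (row=1, col=0)
  < (left): blocked, stay at (row=1, col=0)
Final: (row=1, col=0)

Answer: Final position: (row=1, col=0)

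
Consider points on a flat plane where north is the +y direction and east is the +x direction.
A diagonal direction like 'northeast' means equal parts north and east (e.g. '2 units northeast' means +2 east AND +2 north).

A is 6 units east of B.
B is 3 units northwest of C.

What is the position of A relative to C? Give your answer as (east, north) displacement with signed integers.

Answer: A is at (east=3, north=3) relative to C.

Derivation:
Place C at the origin (east=0, north=0).
  B is 3 units northwest of C: delta (east=-3, north=+3); B at (east=-3, north=3).
  A is 6 units east of B: delta (east=+6, north=+0); A at (east=3, north=3).
Therefore A relative to C: (east=3, north=3).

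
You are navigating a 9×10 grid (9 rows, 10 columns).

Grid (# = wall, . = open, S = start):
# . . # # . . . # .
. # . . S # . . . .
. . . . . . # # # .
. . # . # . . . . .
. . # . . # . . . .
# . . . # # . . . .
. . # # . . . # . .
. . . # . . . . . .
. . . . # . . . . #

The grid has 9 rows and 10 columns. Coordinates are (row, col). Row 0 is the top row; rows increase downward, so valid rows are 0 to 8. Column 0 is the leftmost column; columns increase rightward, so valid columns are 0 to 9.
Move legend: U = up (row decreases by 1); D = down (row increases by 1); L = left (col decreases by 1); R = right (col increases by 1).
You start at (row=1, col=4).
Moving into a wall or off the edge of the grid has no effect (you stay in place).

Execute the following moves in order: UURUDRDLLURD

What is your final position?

Answer: Final position: (row=3, col=5)

Derivation:
Start: (row=1, col=4)
  U (up): blocked, stay at (row=1, col=4)
  U (up): blocked, stay at (row=1, col=4)
  R (right): blocked, stay at (row=1, col=4)
  U (up): blocked, stay at (row=1, col=4)
  D (down): (row=1, col=4) -> (row=2, col=4)
  R (right): (row=2, col=4) -> (row=2, col=5)
  D (down): (row=2, col=5) -> (row=3, col=5)
  L (left): blocked, stay at (row=3, col=5)
  L (left): blocked, stay at (row=3, col=5)
  U (up): (row=3, col=5) -> (row=2, col=5)
  R (right): blocked, stay at (row=2, col=5)
  D (down): (row=2, col=5) -> (row=3, col=5)
Final: (row=3, col=5)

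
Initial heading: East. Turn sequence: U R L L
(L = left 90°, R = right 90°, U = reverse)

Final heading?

Start: East
  U (U-turn (180°)) -> West
  R (right (90° clockwise)) -> North
  L (left (90° counter-clockwise)) -> West
  L (left (90° counter-clockwise)) -> South
Final: South

Answer: Final heading: South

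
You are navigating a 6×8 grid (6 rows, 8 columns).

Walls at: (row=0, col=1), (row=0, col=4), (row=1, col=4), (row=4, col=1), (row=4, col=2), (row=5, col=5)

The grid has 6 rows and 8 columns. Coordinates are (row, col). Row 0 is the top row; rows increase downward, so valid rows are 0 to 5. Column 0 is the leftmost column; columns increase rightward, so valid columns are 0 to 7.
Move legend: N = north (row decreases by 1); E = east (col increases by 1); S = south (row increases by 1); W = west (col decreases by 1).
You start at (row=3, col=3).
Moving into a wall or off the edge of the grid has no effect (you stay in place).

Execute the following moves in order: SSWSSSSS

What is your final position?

Start: (row=3, col=3)
  S (south): (row=3, col=3) -> (row=4, col=3)
  S (south): (row=4, col=3) -> (row=5, col=3)
  W (west): (row=5, col=3) -> (row=5, col=2)
  [×5]S (south): blocked, stay at (row=5, col=2)
Final: (row=5, col=2)

Answer: Final position: (row=5, col=2)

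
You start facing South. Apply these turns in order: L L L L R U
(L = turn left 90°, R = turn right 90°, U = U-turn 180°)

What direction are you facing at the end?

Start: South
  L (left (90° counter-clockwise)) -> East
  L (left (90° counter-clockwise)) -> North
  L (left (90° counter-clockwise)) -> West
  L (left (90° counter-clockwise)) -> South
  R (right (90° clockwise)) -> West
  U (U-turn (180°)) -> East
Final: East

Answer: Final heading: East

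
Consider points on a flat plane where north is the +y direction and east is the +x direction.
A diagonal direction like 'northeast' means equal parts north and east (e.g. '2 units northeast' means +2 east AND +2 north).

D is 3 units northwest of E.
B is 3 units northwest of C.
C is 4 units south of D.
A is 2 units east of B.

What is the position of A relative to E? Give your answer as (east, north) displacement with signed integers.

Answer: A is at (east=-4, north=2) relative to E.

Derivation:
Place E at the origin (east=0, north=0).
  D is 3 units northwest of E: delta (east=-3, north=+3); D at (east=-3, north=3).
  C is 4 units south of D: delta (east=+0, north=-4); C at (east=-3, north=-1).
  B is 3 units northwest of C: delta (east=-3, north=+3); B at (east=-6, north=2).
  A is 2 units east of B: delta (east=+2, north=+0); A at (east=-4, north=2).
Therefore A relative to E: (east=-4, north=2).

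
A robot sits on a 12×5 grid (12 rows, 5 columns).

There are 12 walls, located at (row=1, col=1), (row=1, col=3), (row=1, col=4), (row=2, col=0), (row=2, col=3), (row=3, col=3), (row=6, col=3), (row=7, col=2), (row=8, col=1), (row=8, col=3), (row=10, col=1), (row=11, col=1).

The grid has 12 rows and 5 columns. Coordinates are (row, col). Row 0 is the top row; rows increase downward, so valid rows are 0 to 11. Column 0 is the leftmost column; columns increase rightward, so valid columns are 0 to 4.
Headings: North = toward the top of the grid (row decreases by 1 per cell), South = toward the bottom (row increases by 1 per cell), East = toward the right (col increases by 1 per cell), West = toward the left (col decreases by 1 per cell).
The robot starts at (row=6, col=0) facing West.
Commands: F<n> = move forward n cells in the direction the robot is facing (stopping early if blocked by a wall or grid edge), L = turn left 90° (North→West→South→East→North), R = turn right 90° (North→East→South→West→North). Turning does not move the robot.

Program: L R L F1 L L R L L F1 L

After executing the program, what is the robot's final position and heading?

Answer: Final position: (row=7, col=0), facing South

Derivation:
Start: (row=6, col=0), facing West
  L: turn left, now facing South
  R: turn right, now facing West
  L: turn left, now facing South
  F1: move forward 1, now at (row=7, col=0)
  L: turn left, now facing East
  L: turn left, now facing North
  R: turn right, now facing East
  L: turn left, now facing North
  L: turn left, now facing West
  F1: move forward 0/1 (blocked), now at (row=7, col=0)
  L: turn left, now facing South
Final: (row=7, col=0), facing South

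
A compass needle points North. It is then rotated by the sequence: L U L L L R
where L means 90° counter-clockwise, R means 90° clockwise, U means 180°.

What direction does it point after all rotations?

Start: North
  L (left (90° counter-clockwise)) -> West
  U (U-turn (180°)) -> East
  L (left (90° counter-clockwise)) -> North
  L (left (90° counter-clockwise)) -> West
  L (left (90° counter-clockwise)) -> South
  R (right (90° clockwise)) -> West
Final: West

Answer: Final heading: West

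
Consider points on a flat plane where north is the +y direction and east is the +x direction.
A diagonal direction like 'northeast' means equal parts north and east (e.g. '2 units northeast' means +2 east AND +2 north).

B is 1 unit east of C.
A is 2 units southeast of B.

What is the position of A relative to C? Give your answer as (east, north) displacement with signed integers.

Place C at the origin (east=0, north=0).
  B is 1 unit east of C: delta (east=+1, north=+0); B at (east=1, north=0).
  A is 2 units southeast of B: delta (east=+2, north=-2); A at (east=3, north=-2).
Therefore A relative to C: (east=3, north=-2).

Answer: A is at (east=3, north=-2) relative to C.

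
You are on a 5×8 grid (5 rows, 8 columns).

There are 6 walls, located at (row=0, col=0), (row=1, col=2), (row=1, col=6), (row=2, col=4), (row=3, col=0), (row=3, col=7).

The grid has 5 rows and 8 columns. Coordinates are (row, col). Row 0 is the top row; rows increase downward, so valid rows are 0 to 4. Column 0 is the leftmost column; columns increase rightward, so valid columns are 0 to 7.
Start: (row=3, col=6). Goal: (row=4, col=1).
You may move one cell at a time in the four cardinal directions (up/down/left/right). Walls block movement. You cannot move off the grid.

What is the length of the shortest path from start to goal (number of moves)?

Answer: Shortest path length: 6

Derivation:
BFS from (row=3, col=6) until reaching (row=4, col=1):
  Distance 0: (row=3, col=6)
  Distance 1: (row=2, col=6), (row=3, col=5), (row=4, col=6)
  Distance 2: (row=2, col=5), (row=2, col=7), (row=3, col=4), (row=4, col=5), (row=4, col=7)
  Distance 3: (row=1, col=5), (row=1, col=7), (row=3, col=3), (row=4, col=4)
  Distance 4: (row=0, col=5), (row=0, col=7), (row=1, col=4), (row=2, col=3), (row=3, col=2), (row=4, col=3)
  Distance 5: (row=0, col=4), (row=0, col=6), (row=1, col=3), (row=2, col=2), (row=3, col=1), (row=4, col=2)
  Distance 6: (row=0, col=3), (row=2, col=1), (row=4, col=1)  <- goal reached here
One shortest path (6 moves): (row=3, col=6) -> (row=3, col=5) -> (row=3, col=4) -> (row=3, col=3) -> (row=3, col=2) -> (row=3, col=1) -> (row=4, col=1)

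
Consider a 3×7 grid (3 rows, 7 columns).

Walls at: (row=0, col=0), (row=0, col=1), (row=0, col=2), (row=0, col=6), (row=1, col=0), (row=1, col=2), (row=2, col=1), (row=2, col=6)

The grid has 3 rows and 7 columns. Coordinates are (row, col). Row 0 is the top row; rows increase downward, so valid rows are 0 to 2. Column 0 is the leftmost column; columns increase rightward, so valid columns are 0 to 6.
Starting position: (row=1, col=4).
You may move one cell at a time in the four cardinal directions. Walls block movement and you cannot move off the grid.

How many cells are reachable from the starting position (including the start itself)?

Answer: Reachable cells: 11

Derivation:
BFS flood-fill from (row=1, col=4):
  Distance 0: (row=1, col=4)
  Distance 1: (row=0, col=4), (row=1, col=3), (row=1, col=5), (row=2, col=4)
  Distance 2: (row=0, col=3), (row=0, col=5), (row=1, col=6), (row=2, col=3), (row=2, col=5)
  Distance 3: (row=2, col=2)
Total reachable: 11 (grid has 13 open cells total)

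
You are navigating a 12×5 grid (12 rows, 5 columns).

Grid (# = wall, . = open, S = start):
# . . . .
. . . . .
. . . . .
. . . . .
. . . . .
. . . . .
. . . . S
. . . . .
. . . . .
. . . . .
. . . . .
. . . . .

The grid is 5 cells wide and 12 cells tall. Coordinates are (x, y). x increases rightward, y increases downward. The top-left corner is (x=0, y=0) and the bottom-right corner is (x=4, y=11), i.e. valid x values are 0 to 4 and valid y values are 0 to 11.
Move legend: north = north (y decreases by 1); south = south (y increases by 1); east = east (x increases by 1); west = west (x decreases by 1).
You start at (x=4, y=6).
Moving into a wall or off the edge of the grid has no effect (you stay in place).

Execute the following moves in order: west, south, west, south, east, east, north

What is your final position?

Start: (x=4, y=6)
  west (west): (x=4, y=6) -> (x=3, y=6)
  south (south): (x=3, y=6) -> (x=3, y=7)
  west (west): (x=3, y=7) -> (x=2, y=7)
  south (south): (x=2, y=7) -> (x=2, y=8)
  east (east): (x=2, y=8) -> (x=3, y=8)
  east (east): (x=3, y=8) -> (x=4, y=8)
  north (north): (x=4, y=8) -> (x=4, y=7)
Final: (x=4, y=7)

Answer: Final position: (x=4, y=7)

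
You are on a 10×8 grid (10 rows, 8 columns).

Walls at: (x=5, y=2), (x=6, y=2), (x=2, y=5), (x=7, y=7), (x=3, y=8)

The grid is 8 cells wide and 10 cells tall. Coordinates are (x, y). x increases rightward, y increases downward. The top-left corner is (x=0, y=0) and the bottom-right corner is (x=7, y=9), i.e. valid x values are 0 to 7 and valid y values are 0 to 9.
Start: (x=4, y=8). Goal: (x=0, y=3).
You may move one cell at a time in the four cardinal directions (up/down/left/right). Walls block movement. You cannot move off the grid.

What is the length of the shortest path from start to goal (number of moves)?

BFS from (x=4, y=8) until reaching (x=0, y=3):
  Distance 0: (x=4, y=8)
  Distance 1: (x=4, y=7), (x=5, y=8), (x=4, y=9)
  Distance 2: (x=4, y=6), (x=3, y=7), (x=5, y=7), (x=6, y=8), (x=3, y=9), (x=5, y=9)
  Distance 3: (x=4, y=5), (x=3, y=6), (x=5, y=6), (x=2, y=7), (x=6, y=7), (x=7, y=8), (x=2, y=9), (x=6, y=9)
  Distance 4: (x=4, y=4), (x=3, y=5), (x=5, y=5), (x=2, y=6), (x=6, y=6), (x=1, y=7), (x=2, y=8), (x=1, y=9), (x=7, y=9)
  Distance 5: (x=4, y=3), (x=3, y=4), (x=5, y=4), (x=6, y=5), (x=1, y=6), (x=7, y=6), (x=0, y=7), (x=1, y=8), (x=0, y=9)
  Distance 6: (x=4, y=2), (x=3, y=3), (x=5, y=3), (x=2, y=4), (x=6, y=4), (x=1, y=5), (x=7, y=5), (x=0, y=6), (x=0, y=8)
  Distance 7: (x=4, y=1), (x=3, y=2), (x=2, y=3), (x=6, y=3), (x=1, y=4), (x=7, y=4), (x=0, y=5)
  Distance 8: (x=4, y=0), (x=3, y=1), (x=5, y=1), (x=2, y=2), (x=1, y=3), (x=7, y=3), (x=0, y=4)
  Distance 9: (x=3, y=0), (x=5, y=0), (x=2, y=1), (x=6, y=1), (x=1, y=2), (x=7, y=2), (x=0, y=3)  <- goal reached here
One shortest path (9 moves): (x=4, y=8) -> (x=4, y=7) -> (x=3, y=7) -> (x=2, y=7) -> (x=1, y=7) -> (x=0, y=7) -> (x=0, y=6) -> (x=0, y=5) -> (x=0, y=4) -> (x=0, y=3)

Answer: Shortest path length: 9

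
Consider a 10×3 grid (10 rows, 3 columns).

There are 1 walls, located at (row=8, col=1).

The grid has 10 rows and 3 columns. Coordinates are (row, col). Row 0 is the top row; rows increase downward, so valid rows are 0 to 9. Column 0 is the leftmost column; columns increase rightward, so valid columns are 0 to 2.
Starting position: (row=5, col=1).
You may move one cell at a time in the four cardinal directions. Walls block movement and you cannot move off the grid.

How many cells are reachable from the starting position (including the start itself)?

Answer: Reachable cells: 29

Derivation:
BFS flood-fill from (row=5, col=1):
  Distance 0: (row=5, col=1)
  Distance 1: (row=4, col=1), (row=5, col=0), (row=5, col=2), (row=6, col=1)
  Distance 2: (row=3, col=1), (row=4, col=0), (row=4, col=2), (row=6, col=0), (row=6, col=2), (row=7, col=1)
  Distance 3: (row=2, col=1), (row=3, col=0), (row=3, col=2), (row=7, col=0), (row=7, col=2)
  Distance 4: (row=1, col=1), (row=2, col=0), (row=2, col=2), (row=8, col=0), (row=8, col=2)
  Distance 5: (row=0, col=1), (row=1, col=0), (row=1, col=2), (row=9, col=0), (row=9, col=2)
  Distance 6: (row=0, col=0), (row=0, col=2), (row=9, col=1)
Total reachable: 29 (grid has 29 open cells total)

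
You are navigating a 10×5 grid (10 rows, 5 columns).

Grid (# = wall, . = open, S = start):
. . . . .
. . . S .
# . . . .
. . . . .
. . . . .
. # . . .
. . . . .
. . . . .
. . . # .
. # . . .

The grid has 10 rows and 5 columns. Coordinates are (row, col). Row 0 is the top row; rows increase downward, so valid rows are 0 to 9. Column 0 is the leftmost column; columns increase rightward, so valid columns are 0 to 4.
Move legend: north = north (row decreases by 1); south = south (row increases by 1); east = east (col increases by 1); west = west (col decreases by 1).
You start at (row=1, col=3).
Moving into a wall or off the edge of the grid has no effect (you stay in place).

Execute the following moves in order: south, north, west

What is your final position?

Answer: Final position: (row=1, col=2)

Derivation:
Start: (row=1, col=3)
  south (south): (row=1, col=3) -> (row=2, col=3)
  north (north): (row=2, col=3) -> (row=1, col=3)
  west (west): (row=1, col=3) -> (row=1, col=2)
Final: (row=1, col=2)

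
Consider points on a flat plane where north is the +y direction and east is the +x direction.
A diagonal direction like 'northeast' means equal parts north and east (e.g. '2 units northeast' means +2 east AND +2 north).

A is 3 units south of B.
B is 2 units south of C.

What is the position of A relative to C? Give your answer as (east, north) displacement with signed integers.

Place C at the origin (east=0, north=0).
  B is 2 units south of C: delta (east=+0, north=-2); B at (east=0, north=-2).
  A is 3 units south of B: delta (east=+0, north=-3); A at (east=0, north=-5).
Therefore A relative to C: (east=0, north=-5).

Answer: A is at (east=0, north=-5) relative to C.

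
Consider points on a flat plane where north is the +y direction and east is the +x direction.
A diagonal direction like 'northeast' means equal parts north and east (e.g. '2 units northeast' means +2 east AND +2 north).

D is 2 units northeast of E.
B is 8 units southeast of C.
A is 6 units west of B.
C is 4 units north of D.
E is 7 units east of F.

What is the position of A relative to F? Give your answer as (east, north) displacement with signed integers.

Answer: A is at (east=11, north=-2) relative to F.

Derivation:
Place F at the origin (east=0, north=0).
  E is 7 units east of F: delta (east=+7, north=+0); E at (east=7, north=0).
  D is 2 units northeast of E: delta (east=+2, north=+2); D at (east=9, north=2).
  C is 4 units north of D: delta (east=+0, north=+4); C at (east=9, north=6).
  B is 8 units southeast of C: delta (east=+8, north=-8); B at (east=17, north=-2).
  A is 6 units west of B: delta (east=-6, north=+0); A at (east=11, north=-2).
Therefore A relative to F: (east=11, north=-2).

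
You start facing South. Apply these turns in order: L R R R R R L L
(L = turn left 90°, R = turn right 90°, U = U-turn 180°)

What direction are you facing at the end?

Answer: Final heading: North

Derivation:
Start: South
  L (left (90° counter-clockwise)) -> East
  R (right (90° clockwise)) -> South
  R (right (90° clockwise)) -> West
  R (right (90° clockwise)) -> North
  R (right (90° clockwise)) -> East
  R (right (90° clockwise)) -> South
  L (left (90° counter-clockwise)) -> East
  L (left (90° counter-clockwise)) -> North
Final: North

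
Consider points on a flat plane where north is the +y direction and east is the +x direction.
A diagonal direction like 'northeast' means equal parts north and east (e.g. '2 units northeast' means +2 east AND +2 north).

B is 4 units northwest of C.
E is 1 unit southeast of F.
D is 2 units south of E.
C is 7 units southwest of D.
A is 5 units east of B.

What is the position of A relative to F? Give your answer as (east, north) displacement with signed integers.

Answer: A is at (east=-5, north=-6) relative to F.

Derivation:
Place F at the origin (east=0, north=0).
  E is 1 unit southeast of F: delta (east=+1, north=-1); E at (east=1, north=-1).
  D is 2 units south of E: delta (east=+0, north=-2); D at (east=1, north=-3).
  C is 7 units southwest of D: delta (east=-7, north=-7); C at (east=-6, north=-10).
  B is 4 units northwest of C: delta (east=-4, north=+4); B at (east=-10, north=-6).
  A is 5 units east of B: delta (east=+5, north=+0); A at (east=-5, north=-6).
Therefore A relative to F: (east=-5, north=-6).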